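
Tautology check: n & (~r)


Build the truth table over {n, r}:
n | r | φ
---------
False | False | False
True | False | True
False | True | False
True | True | False
Counterexample at row 1: with n=False, r=False, the formula is False.

No, it is not a tautology.


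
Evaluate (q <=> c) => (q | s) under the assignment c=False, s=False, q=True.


Substitute c=False, s=False, q=True:
q <=> c = True <=> False = False
q | s = True | False = True
(q <=> c) => (q | s) = False => True = True

True


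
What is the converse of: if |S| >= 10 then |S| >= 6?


The converse of (P → Q) is (Q → P). It is not in general equivalent to the original.
Here P = '|S| >= 10' and Q = '|S| >= 6'.

If |S| >= 6, then |S| >= 10.


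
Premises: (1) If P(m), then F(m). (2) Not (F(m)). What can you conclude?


Modus tollens: from (P → Q) and ¬Q, infer ¬P.
Q = 'F(m)' is denied; since P → Q, P must also fail.

Not (P(m)).


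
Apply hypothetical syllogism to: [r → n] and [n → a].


Hypothetical syllogism: from (P → Q) and (Q → R), infer (P → R).
Chain the two implications through the shared middle term 'n'.

r → a


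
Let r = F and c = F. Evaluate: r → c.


Implication is false only when antecedent is true and consequent is false.
Substitute: r=F, c=F.
F → F evaluates to T.

T


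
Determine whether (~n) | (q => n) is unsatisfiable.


Truth table over {n, q}:
n | q | φ
---------
False | False | True
True | False | True
False | True | True
True | True | True
Satisfying assignment at row 1: n=False, q=False gives True.

No, it is not a contradiction.


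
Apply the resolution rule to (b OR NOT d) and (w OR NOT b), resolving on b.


The clauses contain complementary literals b and NOTb.
Resolution eliminates this pair and disjoins the remaining literals (merging duplicates).

(NOT d OR w)


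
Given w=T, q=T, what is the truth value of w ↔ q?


Biconditional is true when both operands have the same truth value.
Substitute: w=T, q=T.
T ↔ T evaluates to T.

T


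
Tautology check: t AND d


Build the truth table over {d, t}:
d | t | φ
---------
F | F | F
T | F | F
F | T | F
T | T | T
Counterexample at row 1: with d=F, t=F, the formula is F.

No, it is not a tautology.


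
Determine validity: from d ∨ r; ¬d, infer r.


This matches the form of disjunctive syllogism: the conclusion follows in every model of the premises.

Valid.


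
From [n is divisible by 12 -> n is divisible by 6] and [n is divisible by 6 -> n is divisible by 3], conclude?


Hypothetical syllogism: from (P → Q) and (Q → R), infer (P → R).
Chain the two implications through the shared middle term 'n is divisible by 6'.

n is divisible by 12 -> n is divisible by 3


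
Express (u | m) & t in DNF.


Step 1: Distribute ∧ over ∨: (u ∨ m) ∧ t = (u ∧ t) ∨ (m ∧ t).

(u & t) | (m & t)


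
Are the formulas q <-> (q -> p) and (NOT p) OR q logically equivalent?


Compare truth tables:
p | q | φ | ψ
-------------
F | F | F | T
T | F | F | F
F | T | F | T
T | T | T | T
They differ at row 1 (p=F, q=F): φ=F but ψ=T.

No, they are not logically equivalent.


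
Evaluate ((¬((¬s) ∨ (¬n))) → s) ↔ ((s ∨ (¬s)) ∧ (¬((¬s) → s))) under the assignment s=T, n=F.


Substitute s=T, n=F:
… (earlier sub-steps elided)
(¬s) ∨ (¬n) = F ∨ T = T
¬((¬s) ∨ (¬n)) = F
(¬((¬s) ∨ (¬n))) → s = F → T = T
¬s = F
s ∨ (¬s) = T ∨ F = T
¬s = F
(¬s) → s = F → T = T
¬((¬s) → s) = F
(s ∨ (¬s)) ∧ (¬((¬s) → s)) = T ∧ F = F
((¬((¬s) ∨ (¬n))) → s) ↔ ((s ∨ (¬s)) ∧ (¬((¬s) → s))) = T ↔ F = F

F


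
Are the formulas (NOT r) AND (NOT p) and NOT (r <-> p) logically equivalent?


Compare truth tables:
p | r | φ | ψ
-------------
F | F | T | F
T | F | F | T
F | T | F | T
T | T | F | F
They differ at row 1 (p=F, r=F): φ=T but ψ=F.

No, they are not logically equivalent.


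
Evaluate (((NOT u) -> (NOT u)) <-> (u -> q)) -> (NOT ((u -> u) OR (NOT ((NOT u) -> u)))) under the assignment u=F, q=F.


Substitute u=F, q=F:
… (earlier sub-steps elided)
(NOT u) -> (NOT u) = T -> T = T
u -> q = F -> F = T
((NOT u) -> (NOT u)) <-> (u -> q) = T <-> T = T
u -> u = F -> F = T
NOT u = T
(NOT u) -> u = T -> F = F
NOT ((NOT u) -> u) = T
(u -> u) OR (NOT ((NOT u) -> u)) = T OR T = T
NOT ((u -> u) OR (NOT ((NOT u) -> u))) = F
(((NOT u) -> (NOT u)) <-> (u -> q)) -> (NOT ((u -> u) OR (NOT ((NOT u) -> u)))) = T -> F = F

F


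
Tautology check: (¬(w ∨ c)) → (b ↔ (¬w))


Build the truth table over {b, c, w}:
b | c | w | φ
-------------
F | F | F | F
T | F | F | T
F | T | F | T
T | T | F | T
F | F | T | T
T | F | T | T
F | T | T | T
T | T | T | T
Counterexample at row 1: with b=F, c=F, w=F, the formula is F.

No, it is not a tautology.


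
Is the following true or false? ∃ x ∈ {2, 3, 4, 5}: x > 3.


Evaluate the predicate on each element: 2:F, 3:F, 4:T, 5:T.
Witness x = 4 satisfies the predicate.

T


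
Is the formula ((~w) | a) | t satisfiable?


Search for a satisfying assignment over {a, t, w}.
Try a=False, t=False, w=False: the formula evaluates to True.
A satisfying assignment exists.

Satisfiable.


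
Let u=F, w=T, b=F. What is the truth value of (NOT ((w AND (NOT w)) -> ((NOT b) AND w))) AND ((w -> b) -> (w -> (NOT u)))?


Substitute u=F, w=T, b=F:
… (earlier sub-steps elided)
w AND (NOT w) = T AND F = F
NOT b = T
(NOT b) AND w = T AND T = T
(w AND (NOT w)) -> ((NOT b) AND w) = F -> T = T
NOT ((w AND (NOT w)) -> ((NOT b) AND w)) = F
w -> b = T -> F = F
NOT u = T
w -> (NOT u) = T -> T = T
(w -> b) -> (w -> (NOT u)) = F -> T = T
(NOT ((w AND (NOT w)) -> ((NOT b) AND w))) AND ((w -> b) -> (w -> (NOT u))) = F AND T = F

F


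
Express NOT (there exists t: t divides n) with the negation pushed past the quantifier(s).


¬(for all x: φ) = there exists x: ¬φ, and ¬(there exists x: φ) = for all x: ¬φ.
Apply to the existential statement.

for all t: NOT(t divides n)


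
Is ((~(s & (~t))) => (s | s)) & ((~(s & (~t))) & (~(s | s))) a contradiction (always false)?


Truth table over {s, t}:
s | t | φ
---------
False | False | False
True | False | False
False | True | False
True | True | False
Every row is false.

Yes, it is a contradiction.


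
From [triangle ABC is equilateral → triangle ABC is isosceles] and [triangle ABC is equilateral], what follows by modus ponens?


Modus ponens: from (P → Q) and P, infer Q.
P = 'triangle ABC is equilateral' is asserted, and P → Q holds, so Q follows.

triangle ABC is isosceles.


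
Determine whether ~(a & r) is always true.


Build the truth table over {a, r}:
a | r | φ
---------
False | False | True
True | False | True
False | True | True
True | True | False
Counterexample at row 4: with a=True, r=True, the formula is False.

No, it is not a tautology.


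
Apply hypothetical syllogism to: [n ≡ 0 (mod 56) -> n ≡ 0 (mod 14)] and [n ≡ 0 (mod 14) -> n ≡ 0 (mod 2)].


Hypothetical syllogism: from (P → Q) and (Q → R), infer (P → R).
Chain the two implications through the shared middle term 'n ≡ 0 (mod 14)'.

n ≡ 0 (mod 56) -> n ≡ 0 (mod 2)


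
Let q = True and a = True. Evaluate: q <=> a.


Biconditional is true when both operands have the same truth value.
Substitute: q=True, a=True.
True <=> True evaluates to True.

True


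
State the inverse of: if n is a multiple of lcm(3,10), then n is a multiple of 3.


The inverse of (P → Q) is (¬P → ¬Q). It is equivalent to the converse, not to the original.
Here P = 'n is a multiple of lcm(3,10)' and Q = 'n is a multiple of 3'.

If not (n is a multiple of lcm(3,10)), then not (n is a multiple of 3).


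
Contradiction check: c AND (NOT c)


Truth table over {c}:
c | φ
-----
F | F
T | F
Every row is false.

Yes, it is a contradiction.


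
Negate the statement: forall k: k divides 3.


¬(forall x: φ) = exists x: ¬φ, and ¬(exists x: φ) = forall x: ¬φ.
Apply to the universal statement.

exists k: ~(k divides 3)


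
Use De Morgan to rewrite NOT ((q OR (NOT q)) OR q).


De Morgan: the negation of a disjunction is the conjunction of the negations.
Distribute NOT across OR, flipping it to AND, and negate each literal.

((NOT q) AND q) AND (NOT q)


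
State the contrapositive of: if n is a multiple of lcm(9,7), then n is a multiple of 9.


The contrapositive of (P → Q) is (¬Q → ¬P); it is logically equivalent to the original.
Here P = 'n is a multiple of lcm(9,7)' and Q = 'n is a multiple of 9'.

If not (n is a multiple of 9), then not (n is a multiple of lcm(9,7)).


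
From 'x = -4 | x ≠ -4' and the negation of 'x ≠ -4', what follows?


Disjunctive syllogism: from (P ∨ Q) and ¬P, infer Q.
One disjunct, 'x ≠ -4', is ruled out; the other must hold.

x = -4


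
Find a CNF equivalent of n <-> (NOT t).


Step 1: Rewrite n ↔ (¬t) as (n → (¬t)) ∧ ((¬t) → n).
Step 2: Rewrite each implication as a disjunction.
Step 3: Eliminate any double negations (¬¬X = X).

((NOT n) OR (NOT t)) AND (t OR n)


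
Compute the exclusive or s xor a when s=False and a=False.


Exclusive or is true when exactly one operand is true.
Substitute: s=False, a=False.
False xor False evaluates to False.

False


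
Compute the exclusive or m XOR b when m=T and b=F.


Exclusive or is true when exactly one operand is true.
Substitute: m=T, b=F.
T XOR F evaluates to T.

T


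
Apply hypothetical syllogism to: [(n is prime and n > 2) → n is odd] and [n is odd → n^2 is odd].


Hypothetical syllogism: from (P → Q) and (Q → R), infer (P → R).
Chain the two implications through the shared middle term 'n is odd'.

(n is prime and n > 2) → n^2 is odd


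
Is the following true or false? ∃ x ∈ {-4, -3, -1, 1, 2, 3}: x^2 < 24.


Evaluate the predicate on each element: -4:T, -3:T, -1:T, 1:T, 2:T, 3:T.
Witness x = -4 satisfies the predicate.

T


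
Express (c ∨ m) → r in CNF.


Step 1: Rewrite as ¬(c ∨ m) ∨ r = (¬c ∧ ¬m) ∨ r.
Step 2: Distribute ∨ over ∧.

((¬c) ∨ r) ∧ ((¬m) ∨ r)


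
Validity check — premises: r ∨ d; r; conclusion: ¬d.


This is affirming a disjunct (fallacy). There exist truth assignments where the premises are all true but the conclusion is false.

Invalid.


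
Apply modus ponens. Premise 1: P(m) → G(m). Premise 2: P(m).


Modus ponens: from (P → Q) and P, infer Q.
P = 'P(m)' is asserted, and P → Q holds, so Q follows.

G(m).


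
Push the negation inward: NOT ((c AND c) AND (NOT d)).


De Morgan: the negation of a conjunction is the disjunction of the negations.
Distribute NOT across AND, flipping it to OR, and negate each literal.

((NOT c) OR (NOT c)) OR d


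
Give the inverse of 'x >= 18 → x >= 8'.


The inverse of (P → Q) is (¬P → ¬Q). It is equivalent to the converse, not to the original.
Here P = 'x >= 18' and Q = 'x >= 8'.

If not (x >= 18), then not (x >= 8).


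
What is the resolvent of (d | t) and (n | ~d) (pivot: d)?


The clauses contain complementary literals d and ~d.
Resolution eliminates this pair and disjoins the remaining literals (merging duplicates).

(t | n)


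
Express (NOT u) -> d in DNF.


Step 1: Rewrite (¬u) → d as ¬(¬u) ∨ d.
Step 2: Eliminate any double negations (¬¬X = X).

u OR d


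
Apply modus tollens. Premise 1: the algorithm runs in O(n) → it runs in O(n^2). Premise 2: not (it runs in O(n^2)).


Modus tollens: from (P → Q) and ¬Q, infer ¬P.
Q = 'it runs in O(n^2)' is denied; since P → Q, P must also fail.

Not (the algorithm runs in O(n)).


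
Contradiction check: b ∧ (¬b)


Truth table over {b}:
b | φ
-----
F | F
T | F
Every row is false.

Yes, it is a contradiction.


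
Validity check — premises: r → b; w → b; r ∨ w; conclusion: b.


This matches the form of proof by cases: the conclusion follows in every model of the premises.

Valid.


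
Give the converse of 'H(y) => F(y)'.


The converse of (P → Q) is (Q → P). It is not in general equivalent to the original.
Here P = 'H(y)' and Q = 'F(y)'.

If F(y), then H(y).


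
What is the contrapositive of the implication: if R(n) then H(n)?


The contrapositive of (P → Q) is (¬Q → ¬P); it is logically equivalent to the original.
Here P = 'R(n)' and Q = 'H(n)'.

If not (H(n)), then not (R(n)).


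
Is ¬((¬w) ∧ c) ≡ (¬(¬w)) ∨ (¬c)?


Compare truth tables:
c | w | φ | ψ
-------------
F | F | T | T
T | F | F | F
F | T | T | T
T | T | T | T
The columns φ and ψ agree on every row.

Yes, they are logically equivalent.


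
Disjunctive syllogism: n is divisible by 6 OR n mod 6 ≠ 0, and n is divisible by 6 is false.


Disjunctive syllogism: from (P ∨ Q) and ¬P, infer Q.
One disjunct, 'n is divisible by 6', is ruled out; the other must hold.

n mod 6 ≠ 0


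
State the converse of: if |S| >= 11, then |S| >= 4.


The converse of (P → Q) is (Q → P). It is not in general equivalent to the original.
Here P = '|S| >= 11' and Q = '|S| >= 4'.

If |S| >= 4, then |S| >= 11.


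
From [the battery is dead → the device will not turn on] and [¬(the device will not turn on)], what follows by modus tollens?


Modus tollens: from (P → Q) and ¬Q, infer ¬P.
Q = 'the device will not turn on' is denied; since P → Q, P must also fail.

Not (the battery is dead).


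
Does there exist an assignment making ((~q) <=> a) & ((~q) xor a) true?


Check all 4 assignments over {a, q}:
a | q | φ
---------
False | False | False
True | False | False
False | True | False
True | True | False
No assignment makes the formula true.

Unsatisfiable.


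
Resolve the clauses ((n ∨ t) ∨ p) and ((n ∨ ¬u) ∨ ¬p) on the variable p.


The clauses contain complementary literals p and ¬p.
Resolution eliminates this pair and disjoins the remaining literals (merging duplicates).

((n ∨ t) ∨ ¬u)


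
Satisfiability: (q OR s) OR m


Search for a satisfying assignment over {m, q, s}.
Try m=T, q=F, s=F: the formula evaluates to T.
A satisfying assignment exists.

Satisfiable.


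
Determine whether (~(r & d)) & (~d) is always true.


Build the truth table over {d, r}:
d | r | φ
---------
False | False | True
True | False | False
False | True | True
True | True | False
Counterexample at row 2: with d=True, r=False, the formula is False.

No, it is not a tautology.


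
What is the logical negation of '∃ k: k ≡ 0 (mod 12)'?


¬(∀ x: φ) = ∃ x: ¬φ, and ¬(∃ x: φ) = ∀ x: ¬φ.
Apply to the existential statement.

∀ k: ¬(k ≡ 0 (mod 12))


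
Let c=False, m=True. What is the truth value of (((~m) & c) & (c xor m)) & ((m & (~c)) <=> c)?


Substitute c=False, m=True:
~m = False
(~m) & c = False & False = False
c xor m = False xor True = True
((~m) & c) & (c xor m) = False & True = False
~c = True
m & (~c) = True & True = True
(m & (~c)) <=> c = True <=> False = False
(((~m) & c) & (c xor m)) & ((m & (~c)) <=> c) = False & False = False

False


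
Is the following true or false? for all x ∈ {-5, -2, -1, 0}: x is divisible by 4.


Evaluate the predicate on each element: -5:F, -2:F, -1:F, 0:T.
Counterexample x = -5 fails the predicate.

F


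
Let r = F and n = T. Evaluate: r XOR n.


Exclusive or is true when exactly one operand is true.
Substitute: r=F, n=T.
F XOR T evaluates to T.

T


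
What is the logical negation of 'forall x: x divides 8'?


¬(forall x: φ) = exists x: ¬φ, and ¬(exists x: φ) = forall x: ¬φ.
Apply to the universal statement.

exists x: ~(x divides 8)


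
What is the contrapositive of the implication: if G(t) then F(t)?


The contrapositive of (P → Q) is (¬Q → ¬P); it is logically equivalent to the original.
Here P = 'G(t)' and Q = 'F(t)'.

If not (F(t)), then not (G(t)).


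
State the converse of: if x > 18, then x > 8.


The converse of (P → Q) is (Q → P). It is not in general equivalent to the original.
Here P = 'x > 18' and Q = 'x > 8'.

If x > 8, then x > 18.


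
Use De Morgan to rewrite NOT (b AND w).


De Morgan: the negation of a conjunction is the disjunction of the negations.
Distribute NOT across AND, flipping it to OR, and negate each literal.

(NOT b) OR (NOT w)


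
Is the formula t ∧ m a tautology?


Build the truth table over {m, t}:
m | t | φ
---------
F | F | F
T | F | F
F | T | F
T | T | T
Counterexample at row 1: with m=F, t=F, the formula is F.

No, it is not a tautology.


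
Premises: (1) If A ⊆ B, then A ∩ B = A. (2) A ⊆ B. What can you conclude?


Modus ponens: from (P → Q) and P, infer Q.
P = 'A ⊆ B' is asserted, and P → Q holds, so Q follows.

A ∩ B = A.


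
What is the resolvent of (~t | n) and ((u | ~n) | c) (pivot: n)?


The clauses contain complementary literals n and ~n.
Resolution eliminates this pair and disjoins the remaining literals (merging duplicates).

((~t | u) | c)


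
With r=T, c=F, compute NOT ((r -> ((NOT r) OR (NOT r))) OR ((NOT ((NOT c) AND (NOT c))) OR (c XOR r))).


Substitute r=T, c=F:
… (earlier sub-steps elided)
(NOT r) OR (NOT r) = F OR F = F
r -> ((NOT r) OR (NOT r)) = T -> F = F
NOT c = T
NOT c = T
(NOT c) AND (NOT c) = T AND T = T
NOT ((NOT c) AND (NOT c)) = F
c XOR r = F XOR T = T
(NOT ((NOT c) AND (NOT c))) OR (c XOR r) = F OR T = T
(r -> ((NOT r) OR (NOT r))) OR ((NOT ((NOT c) AND (NOT c))) OR (c XOR r)) = F OR T = T
NOT ((r -> ((NOT r) OR (NOT r))) OR ((NOT ((NOT c) AND (NOT c))) OR (c XOR r))) = F

F


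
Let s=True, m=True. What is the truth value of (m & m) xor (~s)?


Substitute s=True, m=True:
m & m = True & True = True
~s = False
(m & m) xor (~s) = True xor False = True

True


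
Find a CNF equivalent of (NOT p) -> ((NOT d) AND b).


Step 1: Rewrite (¬p) → ((¬d) ∧ b) as ¬(¬p) ∨ ((¬d) ∧ b).
Step 2: Distribute ∨ over ∧.
Step 3: Eliminate any double negations (¬¬X = X).

(p OR (NOT d)) AND (p OR b)


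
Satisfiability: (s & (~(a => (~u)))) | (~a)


Search for a satisfying assignment over {a, s, u}.
Try a=False, s=False, u=False: the formula evaluates to True.
A satisfying assignment exists.

Satisfiable.


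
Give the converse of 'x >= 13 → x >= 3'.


The converse of (P → Q) is (Q → P). It is not in general equivalent to the original.
Here P = 'x >= 13' and Q = 'x >= 3'.

If x >= 3, then x >= 13.


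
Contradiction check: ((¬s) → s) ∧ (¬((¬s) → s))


Truth table over {s}:
s | φ
-----
F | F
T | F
Every row is false.

Yes, it is a contradiction.


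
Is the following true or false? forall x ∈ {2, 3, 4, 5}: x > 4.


Evaluate the predicate on each element: 2:False, 3:False, 4:False, 5:True.
Counterexample x = 2 fails the predicate.

False


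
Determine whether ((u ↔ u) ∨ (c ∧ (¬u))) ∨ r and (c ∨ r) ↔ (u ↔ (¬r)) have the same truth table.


Compare truth tables:
c | r | u | φ | ψ
-----------------
F | F | F | T | T
T | F | F | T | F
F | T | F | T | T
T | T | F | T | T
F | F | T | T | F
T | F | T | T | T
F | T | T | T | F
T | T | T | T | F
They differ at row 2 (c=T, r=F, u=F): φ=T but ψ=F.

No, they are not logically equivalent.


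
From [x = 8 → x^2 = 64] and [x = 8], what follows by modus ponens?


Modus ponens: from (P → Q) and P, infer Q.
P = 'x = 8' is asserted, and P → Q holds, so Q follows.

x^2 = 64.


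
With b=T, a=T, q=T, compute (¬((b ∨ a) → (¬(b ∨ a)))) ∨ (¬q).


Substitute b=T, a=T, q=T:
b ∨ a = T ∨ T = T
b ∨ a = T ∨ T = T
¬(b ∨ a) = F
(b ∨ a) → (¬(b ∨ a)) = T → F = F
¬((b ∨ a) → (¬(b ∨ a))) = T
¬q = F
(¬((b ∨ a) → (¬(b ∨ a)))) ∨ (¬q) = T ∨ F = T

T


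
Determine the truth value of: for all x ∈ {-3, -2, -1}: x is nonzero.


Evaluate the predicate on each element: -3:T, -2:T, -1:T.
Every element satisfies the predicate.

T


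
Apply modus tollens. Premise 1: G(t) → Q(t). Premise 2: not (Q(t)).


Modus tollens: from (P → Q) and ¬Q, infer ¬P.
Q = 'Q(t)' is denied; since P → Q, P must also fail.

Not (G(t)).


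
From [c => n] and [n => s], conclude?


Hypothetical syllogism: from (P → Q) and (Q → R), infer (P → R).
Chain the two implications through the shared middle term 'n'.

c => s


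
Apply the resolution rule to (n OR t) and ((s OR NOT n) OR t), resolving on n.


The clauses contain complementary literals n and NOTn.
Resolution eliminates this pair and disjoins the remaining literals (merging duplicates).

(t OR s)


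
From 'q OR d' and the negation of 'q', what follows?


Disjunctive syllogism: from (P ∨ Q) and ¬P, infer Q.
One disjunct, 'q', is ruled out; the other must hold.

d


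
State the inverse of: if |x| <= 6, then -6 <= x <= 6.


The inverse of (P → Q) is (¬P → ¬Q). It is equivalent to the converse, not to the original.
Here P = '|x| <= 6' and Q = '-6 <= x <= 6'.

If not (|x| <= 6), then not (-6 <= x <= 6).


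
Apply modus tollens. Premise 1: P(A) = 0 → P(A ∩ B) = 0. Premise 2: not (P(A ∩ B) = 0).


Modus tollens: from (P → Q) and ¬Q, infer ¬P.
Q = 'P(A ∩ B) = 0' is denied; since P → Q, P must also fail.

Not (P(A) = 0).


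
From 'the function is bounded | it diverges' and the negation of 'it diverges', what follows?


Disjunctive syllogism: from (P ∨ Q) and ¬P, infer Q.
One disjunct, 'it diverges', is ruled out; the other must hold.

the function is bounded


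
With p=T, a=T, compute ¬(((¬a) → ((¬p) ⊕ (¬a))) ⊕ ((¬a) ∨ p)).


Substitute p=T, a=T:
¬a = F
¬p = F
¬a = F
(¬p) ⊕ (¬a) = F ⊕ F = F
(¬a) → ((¬p) ⊕ (¬a)) = F → F = T
¬a = F
(¬a) ∨ p = F ∨ T = T
((¬a) → ((¬p) ⊕ (¬a))) ⊕ ((¬a) ∨ p) = T ⊕ T = F
¬(((¬a) → ((¬p) ⊕ (¬a))) ⊕ ((¬a) ∨ p)) = T

T


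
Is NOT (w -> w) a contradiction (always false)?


Truth table over {w}:
w | φ
-----
F | F
T | F
Every row is false.

Yes, it is a contradiction.


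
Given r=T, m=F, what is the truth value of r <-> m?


Biconditional is true when both operands have the same truth value.
Substitute: r=T, m=F.
T <-> F evaluates to F.

F


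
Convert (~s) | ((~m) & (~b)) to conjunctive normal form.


Step 1: Distribute ∨ over ∧: (¬s) ∨ ((¬m) ∧ (¬b)) = ((¬s) ∨ (¬m)) ∧ ((¬s) ∨ (¬b)).

((~s) | (~m)) & ((~s) | (~b))


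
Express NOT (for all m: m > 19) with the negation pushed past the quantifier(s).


¬(for all x: φ) = there exists x: ¬φ, and ¬(there exists x: φ) = for all x: ¬φ.
Apply to the universal statement.

there exists m: NOT(m > 19)


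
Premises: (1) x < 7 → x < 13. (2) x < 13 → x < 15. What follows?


Hypothetical syllogism: from (P → Q) and (Q → R), infer (P → R).
Chain the two implications through the shared middle term 'x < 13'.

x < 7 → x < 15


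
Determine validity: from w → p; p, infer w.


This is affirming the consequent (fallacy). There exist truth assignments where the premises are all true but the conclusion is false.

Invalid.


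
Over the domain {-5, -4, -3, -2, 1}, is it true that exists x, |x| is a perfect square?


Evaluate the predicate on each element: -5:False, -4:True, -3:False, -2:False, 1:True.
Witness x = -4 satisfies the predicate.

True


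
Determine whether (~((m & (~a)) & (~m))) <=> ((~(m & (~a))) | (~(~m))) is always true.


Build the truth table over {a, m}:
a | m | φ
---------
False | False | True
True | False | True
False | True | True
True | True | True
Every row evaluates to true.

Yes, it is a tautology.


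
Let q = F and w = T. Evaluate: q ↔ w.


Biconditional is true when both operands have the same truth value.
Substitute: q=F, w=T.
F ↔ T evaluates to F.

F


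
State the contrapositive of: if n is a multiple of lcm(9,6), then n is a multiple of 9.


The contrapositive of (P → Q) is (¬Q → ¬P); it is logically equivalent to the original.
Here P = 'n is a multiple of lcm(9,6)' and Q = 'n is a multiple of 9'.

If not (n is a multiple of 9), then not (n is a multiple of lcm(9,6)).


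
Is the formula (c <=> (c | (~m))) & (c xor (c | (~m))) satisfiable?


Check all 4 assignments over {c, m}:
c | m | φ
---------
False | False | False
True | False | False
False | True | False
True | True | False
No assignment makes the formula true.

Unsatisfiable.


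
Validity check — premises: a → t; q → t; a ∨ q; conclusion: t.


This matches the form of proof by cases: the conclusion follows in every model of the premises.

Valid.


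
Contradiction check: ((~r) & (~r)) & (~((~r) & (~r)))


Truth table over {r}:
r | φ
-----
False | False
True | False
Every row is false.

Yes, it is a contradiction.


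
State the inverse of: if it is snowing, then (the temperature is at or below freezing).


The inverse of (P → Q) is (¬P → ¬Q). It is equivalent to the converse, not to the original.
Here P = 'it is snowing' and Q = '(the temperature is at or below freezing)'.

If not (it is snowing), then not ((the temperature is at or below freezing)).


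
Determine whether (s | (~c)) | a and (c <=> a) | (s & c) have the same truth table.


Compare truth tables:
a | c | s | φ | ψ
-----------------
False | False | False | True | True
True | False | False | True | False
False | True | False | False | False
True | True | False | True | True
False | False | True | True | True
True | False | True | True | False
False | True | True | True | True
True | True | True | True | True
They differ at row 2 (a=True, c=False, s=False): φ=True but ψ=False.

No, they are not logically equivalent.


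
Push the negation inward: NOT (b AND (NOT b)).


De Morgan: the negation of a conjunction is the disjunction of the negations.
Distribute NOT across AND, flipping it to OR, and negate each literal.

(NOT b) OR b


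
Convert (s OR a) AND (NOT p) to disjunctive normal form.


Step 1: Distribute ∧ over ∨: (s ∨ a) ∧ (¬p) = (s ∧ (¬p)) ∨ (a ∧ (¬p)).

(s AND (NOT p)) OR (a AND (NOT p))


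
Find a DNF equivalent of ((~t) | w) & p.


Step 1: Distribute ∧ over ∨: ((¬t) ∨ w) ∧ p = ((¬t) ∧ p) ∨ (w ∧ p).

((~t) & p) | (w & p)


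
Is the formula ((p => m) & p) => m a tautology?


Build the truth table over {m, p}:
m | p | φ
---------
False | False | True
True | False | True
False | True | True
True | True | True
Every row evaluates to true.

Yes, it is a tautology.


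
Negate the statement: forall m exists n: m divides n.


Negation flips each quantifier (∀↔∃) and negates the inner predicate.
¬(forall m exists n: φ) = exists m forall n: ¬φ.

exists m forall n: ~(m divides n)


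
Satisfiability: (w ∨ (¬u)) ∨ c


Search for a satisfying assignment over {c, u, w}.
Try c=F, u=F, w=F: the formula evaluates to T.
A satisfying assignment exists.

Satisfiable.


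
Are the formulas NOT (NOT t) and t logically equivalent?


Compare truth tables:
t | φ | ψ
---------
F | F | F
T | T | T
The columns φ and ψ agree on every row.

Yes, they are logically equivalent.


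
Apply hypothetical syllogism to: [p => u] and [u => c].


Hypothetical syllogism: from (P → Q) and (Q → R), infer (P → R).
Chain the two implications through the shared middle term 'u'.

p => c


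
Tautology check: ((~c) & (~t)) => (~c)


Build the truth table over {c, t}:
c | t | φ
---------
False | False | True
True | False | True
False | True | True
True | True | True
Every row evaluates to true.

Yes, it is a tautology.


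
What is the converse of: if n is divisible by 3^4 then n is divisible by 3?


The converse of (P → Q) is (Q → P). It is not in general equivalent to the original.
Here P = 'n is divisible by 3^4' and Q = 'n is divisible by 3'.

If n is divisible by 3, then n is divisible by 3^4.


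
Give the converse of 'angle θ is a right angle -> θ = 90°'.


The converse of (P → Q) is (Q → P). It is not in general equivalent to the original.
Here P = 'angle θ is a right angle' and Q = 'θ = 90°'.

If θ = 90°, then angle θ is a right angle.


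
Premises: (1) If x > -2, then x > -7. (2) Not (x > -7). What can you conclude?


Modus tollens: from (P → Q) and ¬Q, infer ¬P.
Q = 'x > -7' is denied; since P → Q, P must also fail.

Not (x > -2).


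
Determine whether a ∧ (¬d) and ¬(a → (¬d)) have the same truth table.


Compare truth tables:
a | d | φ | ψ
-------------
F | F | F | F
T | F | T | F
F | T | F | F
T | T | F | T
They differ at row 2 (a=T, d=F): φ=T but ψ=F.

No, they are not logically equivalent.


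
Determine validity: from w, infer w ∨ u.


This matches the form of disjunction introduction: the conclusion follows in every model of the premises.

Valid.


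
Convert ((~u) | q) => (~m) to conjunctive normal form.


Step 1: Rewrite as ¬((¬u) ∨ q) ∨ (¬m) = (¬(¬u) ∧ ¬q) ∨ (¬m).
Step 2: Distribute ∨ over ∧.
Step 3: Eliminate any double negations (¬¬X = X).

(u | (~m)) & ((~q) | (~m))


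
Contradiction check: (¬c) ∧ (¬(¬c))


Truth table over {c}:
c | φ
-----
F | F
T | F
Every row is false.

Yes, it is a contradiction.


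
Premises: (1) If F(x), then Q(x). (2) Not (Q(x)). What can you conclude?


Modus tollens: from (P → Q) and ¬Q, infer ¬P.
Q = 'Q(x)' is denied; since P → Q, P must also fail.

Not (F(x)).


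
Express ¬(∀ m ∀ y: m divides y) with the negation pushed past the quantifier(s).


Negation flips each quantifier (∀↔∃) and negates the inner predicate.
¬(∀ m ∀ y: φ) = ∃ m ∃ y: ¬φ.

∃ m ∃ y: ¬(m divides y)


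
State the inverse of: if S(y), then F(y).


The inverse of (P → Q) is (¬P → ¬Q). It is equivalent to the converse, not to the original.
Here P = 'S(y)' and Q = 'F(y)'.

If not (S(y)), then not (F(y)).


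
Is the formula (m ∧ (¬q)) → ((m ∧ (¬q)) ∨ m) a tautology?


Build the truth table over {m, q}:
m | q | φ
---------
F | F | T
T | F | T
F | T | T
T | T | T
Every row evaluates to true.

Yes, it is a tautology.


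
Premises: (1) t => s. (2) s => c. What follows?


Hypothetical syllogism: from (P → Q) and (Q → R), infer (P → R).
Chain the two implications through the shared middle term 's'.

t => c


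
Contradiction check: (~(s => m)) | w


Truth table over {m, s, w}:
m | s | w | φ
-------------
False | False | False | False
True | False | False | False
False | True | False | True
True | True | False | False
False | False | True | True
True | False | True | True
False | True | True | True
True | True | True | True
Satisfying assignment at row 3: m=False, s=True, w=False gives True.

No, it is not a contradiction.


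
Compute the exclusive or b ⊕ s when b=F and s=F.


Exclusive or is true when exactly one operand is true.
Substitute: b=F, s=F.
F ⊕ F evaluates to F.

F


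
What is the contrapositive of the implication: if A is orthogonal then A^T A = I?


The contrapositive of (P → Q) is (¬Q → ¬P); it is logically equivalent to the original.
Here P = 'A is orthogonal' and Q = 'A^T A = I'.

If not (A^T A = I), then not (A is orthogonal).


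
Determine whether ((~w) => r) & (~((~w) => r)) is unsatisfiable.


Truth table over {r, w}:
r | w | φ
---------
False | False | False
True | False | False
False | True | False
True | True | False
Every row is false.

Yes, it is a contradiction.


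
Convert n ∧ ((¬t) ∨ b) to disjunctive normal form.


Step 1: Distribute ∧ over ∨: n ∧ ((¬t) ∨ b) = (n ∧ (¬t)) ∨ (n ∧ b).

(n ∧ (¬t)) ∨ (n ∧ b)


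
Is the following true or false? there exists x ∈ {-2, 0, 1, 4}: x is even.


Evaluate the predicate on each element: -2:T, 0:T, 1:F, 4:T.
Witness x = -2 satisfies the predicate.

T


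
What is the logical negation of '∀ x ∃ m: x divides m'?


Negation flips each quantifier (∀↔∃) and negates the inner predicate.
¬(∀ x ∃ m: φ) = ∃ x ∀ m: ¬φ.

∃ x ∀ m: ¬(x divides m)


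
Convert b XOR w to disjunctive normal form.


Step 1: b ⊕ w is true exactly when they disagree: (b ∧ ¬w) ∨ (¬b ∧ w).

(b AND (NOT w)) OR ((NOT b) AND w)


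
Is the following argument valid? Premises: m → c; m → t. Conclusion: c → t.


This is (no valid rule). There exist truth assignments where the premises are all true but the conclusion is false.

Invalid.


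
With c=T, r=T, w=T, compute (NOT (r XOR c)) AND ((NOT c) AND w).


Substitute c=T, r=T, w=T:
r XOR c = T XOR T = F
NOT (r XOR c) = T
NOT c = F
(NOT c) AND w = F AND T = F
(NOT (r XOR c)) AND ((NOT c) AND w) = T AND F = F

F


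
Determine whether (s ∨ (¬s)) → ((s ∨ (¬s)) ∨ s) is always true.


Build the truth table over {s}:
s | φ
-----
F | T
T | T
Every row evaluates to true.

Yes, it is a tautology.


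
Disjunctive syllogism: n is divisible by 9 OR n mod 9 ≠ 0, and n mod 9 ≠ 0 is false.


Disjunctive syllogism: from (P ∨ Q) and ¬P, infer Q.
One disjunct, 'n mod 9 ≠ 0', is ruled out; the other must hold.

n is divisible by 9


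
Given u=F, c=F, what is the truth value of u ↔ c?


Biconditional is true when both operands have the same truth value.
Substitute: u=F, c=F.
F ↔ F evaluates to T.

T


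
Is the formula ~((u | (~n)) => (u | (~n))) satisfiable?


Check all 4 assignments over {n, u}:
n | u | φ
---------
False | False | False
True | False | False
False | True | False
True | True | False
No assignment makes the formula true.

Unsatisfiable.


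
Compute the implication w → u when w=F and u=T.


Implication is false only when antecedent is true and consequent is false.
Substitute: w=F, u=T.
F → T evaluates to T.

T


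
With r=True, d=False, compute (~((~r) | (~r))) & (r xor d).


Substitute r=True, d=False:
~r = False
~r = False
(~r) | (~r) = False | False = False
~((~r) | (~r)) = True
r xor d = True xor False = True
(~((~r) | (~r))) & (r xor d) = True & True = True

True


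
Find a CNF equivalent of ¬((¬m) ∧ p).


Step 1: Apply De Morgan: ¬((¬m) ∧ p) = ¬(¬m) ∨ ¬p.
Step 2: Eliminate any double negations (¬¬X = X).

m ∨ (¬p)


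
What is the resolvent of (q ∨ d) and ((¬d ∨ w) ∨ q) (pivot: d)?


The clauses contain complementary literals d and ¬d.
Resolution eliminates this pair and disjoins the remaining literals (merging duplicates).

(q ∨ w)


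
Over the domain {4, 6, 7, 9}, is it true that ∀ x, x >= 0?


Evaluate the predicate on each element: 4:T, 6:T, 7:T, 9:T.
Every element satisfies the predicate.

T


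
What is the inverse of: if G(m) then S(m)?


The inverse of (P → Q) is (¬P → ¬Q). It is equivalent to the converse, not to the original.
Here P = 'G(m)' and Q = 'S(m)'.

If not (G(m)), then not (S(m)).


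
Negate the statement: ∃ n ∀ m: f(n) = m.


Negation flips each quantifier (∀↔∃) and negates the inner predicate.
¬(∃ n ∀ m: φ) = ∀ n ∃ m: ¬φ.

∀ n ∃ m: ¬(f(n) = m)


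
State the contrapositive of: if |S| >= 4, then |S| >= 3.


The contrapositive of (P → Q) is (¬Q → ¬P); it is logically equivalent to the original.
Here P = '|S| >= 4' and Q = '|S| >= 3'.

If not (|S| >= 3), then not (|S| >= 4).


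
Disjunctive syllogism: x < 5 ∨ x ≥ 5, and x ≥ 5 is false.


Disjunctive syllogism: from (P ∨ Q) and ¬P, infer Q.
One disjunct, 'x ≥ 5', is ruled out; the other must hold.

x < 5


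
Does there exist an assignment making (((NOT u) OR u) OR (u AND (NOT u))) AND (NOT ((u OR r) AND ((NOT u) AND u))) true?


Search for a satisfying assignment over {r, u}.
Try r=F, u=F: the formula evaluates to T.
A satisfying assignment exists.

Satisfiable.


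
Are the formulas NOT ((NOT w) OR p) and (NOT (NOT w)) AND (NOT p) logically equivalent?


Compare truth tables:
p | w | φ | ψ
-------------
F | F | F | F
T | F | F | F
F | T | T | T
T | T | F | F
The columns φ and ψ agree on every row.

Yes, they are logically equivalent.


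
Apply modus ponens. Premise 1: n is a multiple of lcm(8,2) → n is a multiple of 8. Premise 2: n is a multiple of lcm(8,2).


Modus ponens: from (P → Q) and P, infer Q.
P = 'n is a multiple of lcm(8,2)' is asserted, and P → Q holds, so Q follows.

n is a multiple of 8.


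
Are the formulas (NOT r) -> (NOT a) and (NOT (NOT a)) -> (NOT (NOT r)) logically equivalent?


Compare truth tables:
a | r | φ | ψ
-------------
F | F | T | T
T | F | F | F
F | T | T | T
T | T | T | T
The columns φ and ψ agree on every row.

Yes, they are logically equivalent.


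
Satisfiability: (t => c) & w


Search for a satisfying assignment over {c, t, w}.
Try c=False, t=False, w=True: the formula evaluates to True.
A satisfying assignment exists.

Satisfiable.


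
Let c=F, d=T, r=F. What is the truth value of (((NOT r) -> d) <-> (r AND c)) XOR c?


Substitute c=F, d=T, r=F:
NOT r = T
(NOT r) -> d = T -> T = T
r AND c = F AND F = F
((NOT r) -> d) <-> (r AND c) = T <-> F = F
(((NOT r) -> d) <-> (r AND c)) XOR c = F XOR F = F

F


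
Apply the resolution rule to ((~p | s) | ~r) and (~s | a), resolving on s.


The clauses contain complementary literals s and ~s.
Resolution eliminates this pair and disjoins the remaining literals (merging duplicates).

((~r | ~p) | a)


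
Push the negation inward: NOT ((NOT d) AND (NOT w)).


De Morgan: the negation of a conjunction is the disjunction of the negations.
Distribute NOT across AND, flipping it to OR, and negate each literal.

d OR w


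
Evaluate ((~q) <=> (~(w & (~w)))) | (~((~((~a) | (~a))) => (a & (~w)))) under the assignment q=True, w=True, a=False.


Substitute q=True, w=True, a=False:
… (earlier sub-steps elided)
(~q) <=> (~(w & (~w))) = False <=> True = False
~a = True
~a = True
(~a) | (~a) = True | True = True
~((~a) | (~a)) = False
~w = False
a & (~w) = False & False = False
(~((~a) | (~a))) => (a & (~w)) = False => False = True
~((~((~a) | (~a))) => (a & (~w))) = False
((~q) <=> (~(w & (~w)))) | (~((~((~a) | (~a))) => (a & (~w)))) = False | False = False

False


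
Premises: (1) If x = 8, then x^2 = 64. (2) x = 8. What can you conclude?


Modus ponens: from (P → Q) and P, infer Q.
P = 'x = 8' is asserted, and P → Q holds, so Q follows.

x^2 = 64.


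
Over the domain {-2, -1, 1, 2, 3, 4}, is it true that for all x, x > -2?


Evaluate the predicate on each element: -2:F, -1:T, 1:T, 2:T, 3:T, 4:T.
Counterexample x = -2 fails the predicate.

F


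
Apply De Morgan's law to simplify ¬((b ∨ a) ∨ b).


De Morgan: the negation of a disjunction is the conjunction of the negations.
Distribute ¬ across ∨, flipping it to ∧, and negate each literal.

((¬b) ∧ (¬a)) ∧ (¬b)


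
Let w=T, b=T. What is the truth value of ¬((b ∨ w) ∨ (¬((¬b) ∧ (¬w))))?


Substitute w=T, b=T:
b ∨ w = T ∨ T = T
¬b = F
¬w = F
(¬b) ∧ (¬w) = F ∧ F = F
¬((¬b) ∧ (¬w)) = T
(b ∨ w) ∨ (¬((¬b) ∧ (¬w))) = T ∨ T = T
¬((b ∨ w) ∨ (¬((¬b) ∧ (¬w)))) = F

F


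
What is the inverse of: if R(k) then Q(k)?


The inverse of (P → Q) is (¬P → ¬Q). It is equivalent to the converse, not to the original.
Here P = 'R(k)' and Q = 'Q(k)'.

If not (R(k)), then not (Q(k)).


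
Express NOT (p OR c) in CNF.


Step 1: Apply De Morgan: ¬(p ∨ c) = ¬p ∧ ¬c.

(NOT p) AND (NOT c)


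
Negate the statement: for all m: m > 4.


¬(for all x: φ) = there exists x: ¬φ, and ¬(there exists x: φ) = for all x: ¬φ.
Apply to the universal statement.

there exists m: NOT(m > 4)


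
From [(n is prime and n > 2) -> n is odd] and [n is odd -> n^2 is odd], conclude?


Hypothetical syllogism: from (P → Q) and (Q → R), infer (P → R).
Chain the two implications through the shared middle term 'n is odd'.

(n is prime and n > 2) -> n^2 is odd
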